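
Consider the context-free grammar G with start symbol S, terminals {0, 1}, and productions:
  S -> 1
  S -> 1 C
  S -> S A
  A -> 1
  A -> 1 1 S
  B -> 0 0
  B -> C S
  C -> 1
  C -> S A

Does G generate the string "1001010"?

no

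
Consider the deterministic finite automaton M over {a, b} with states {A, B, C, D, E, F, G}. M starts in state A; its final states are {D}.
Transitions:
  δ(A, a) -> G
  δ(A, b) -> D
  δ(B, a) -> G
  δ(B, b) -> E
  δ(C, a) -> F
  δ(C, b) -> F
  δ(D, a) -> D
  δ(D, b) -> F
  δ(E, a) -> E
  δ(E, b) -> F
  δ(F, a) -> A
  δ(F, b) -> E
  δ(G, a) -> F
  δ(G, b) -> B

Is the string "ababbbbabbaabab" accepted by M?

accepted

A --a--> G
G --b--> B
B --a--> G
G --b--> B
B --b--> E
E --b--> F
F --b--> E
E --a--> E
E --b--> F
F --b--> E
E --a--> E
E --a--> E
E --b--> F
F --a--> A
A --b--> D
End in state D, which is an accepting state.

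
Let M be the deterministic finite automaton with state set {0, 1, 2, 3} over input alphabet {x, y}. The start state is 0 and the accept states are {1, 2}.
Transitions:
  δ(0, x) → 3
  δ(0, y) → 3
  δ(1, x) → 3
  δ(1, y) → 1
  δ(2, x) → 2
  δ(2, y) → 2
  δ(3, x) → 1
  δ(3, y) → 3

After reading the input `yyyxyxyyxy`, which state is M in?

0 --y--> 3
3 --y--> 3
3 --y--> 3
3 --x--> 1
1 --y--> 1
1 --x--> 3
3 --y--> 3
3 --y--> 3
3 --x--> 1
1 --y--> 1

1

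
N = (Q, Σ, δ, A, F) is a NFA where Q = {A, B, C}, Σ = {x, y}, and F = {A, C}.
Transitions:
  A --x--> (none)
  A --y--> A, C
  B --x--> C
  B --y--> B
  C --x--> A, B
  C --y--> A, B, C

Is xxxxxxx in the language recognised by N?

Start: {A}
read x: {}
The reachable set is empty and stays empty for the remaining 6 symbols.
Reachable ∩ accepting = {} — empty.

rejected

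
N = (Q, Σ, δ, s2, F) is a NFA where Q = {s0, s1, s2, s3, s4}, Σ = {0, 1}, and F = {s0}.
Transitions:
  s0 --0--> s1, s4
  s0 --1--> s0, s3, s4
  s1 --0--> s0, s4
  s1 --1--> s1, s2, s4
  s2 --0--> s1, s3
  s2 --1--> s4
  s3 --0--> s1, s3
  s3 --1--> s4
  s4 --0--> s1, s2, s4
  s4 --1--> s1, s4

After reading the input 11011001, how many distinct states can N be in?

5

Start: {s2}
read 1: {s4}
read 1: {s1, s4}
read 0: {s0, s1, s2, s4}
read 1: {s0, s1, s2, s3, s4}
read 1: {s0, s1, s2, s3, s4}
read 0: {s0, s1, s2, s3, s4}
read 0: {s0, s1, s2, s3, s4}
read 1: {s0, s1, s2, s3, s4}
Final reachable set {s0, s1, s2, s3, s4} has 5 states.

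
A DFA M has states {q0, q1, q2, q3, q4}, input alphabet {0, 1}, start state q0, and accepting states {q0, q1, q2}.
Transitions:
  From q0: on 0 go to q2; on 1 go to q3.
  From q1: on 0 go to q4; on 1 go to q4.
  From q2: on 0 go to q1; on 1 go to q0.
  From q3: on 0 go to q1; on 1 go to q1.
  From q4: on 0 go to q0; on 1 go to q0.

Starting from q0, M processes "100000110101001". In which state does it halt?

q4

q0 --1--> q3
q3 --0--> q1
q1 --0--> q4
q4 --0--> q0
q0 --0--> q2
q2 --0--> q1
q1 --1--> q4
q4 --1--> q0
q0 --0--> q2
q2 --1--> q0
q0 --0--> q2
q2 --1--> q0
q0 --0--> q2
q2 --0--> q1
q1 --1--> q4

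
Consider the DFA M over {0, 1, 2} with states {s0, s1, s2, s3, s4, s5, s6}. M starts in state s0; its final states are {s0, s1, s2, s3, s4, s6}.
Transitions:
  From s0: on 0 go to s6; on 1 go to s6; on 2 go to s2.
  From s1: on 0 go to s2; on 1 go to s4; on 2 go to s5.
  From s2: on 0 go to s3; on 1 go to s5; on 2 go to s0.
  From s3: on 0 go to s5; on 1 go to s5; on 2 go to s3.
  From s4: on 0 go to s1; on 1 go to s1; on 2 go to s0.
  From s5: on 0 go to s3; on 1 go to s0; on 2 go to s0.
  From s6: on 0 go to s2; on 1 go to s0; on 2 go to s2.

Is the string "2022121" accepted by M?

s0 --2--> s2
s2 --0--> s3
s3 --2--> s3
s3 --2--> s3
s3 --1--> s5
s5 --2--> s0
s0 --1--> s6
End in state s6, which is an accepting state.

accepted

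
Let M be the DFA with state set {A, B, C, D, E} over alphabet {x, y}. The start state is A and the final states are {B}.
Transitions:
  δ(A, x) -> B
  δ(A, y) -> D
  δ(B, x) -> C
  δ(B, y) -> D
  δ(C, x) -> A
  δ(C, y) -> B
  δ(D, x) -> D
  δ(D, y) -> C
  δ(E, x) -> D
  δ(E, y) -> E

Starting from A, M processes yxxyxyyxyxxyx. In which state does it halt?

A --y--> D
D --x--> D
D --x--> D
D --y--> C
C --x--> A
A --y--> D
D --y--> C
C --x--> A
A --y--> D
D --x--> D
D --x--> D
D --y--> C
C --x--> A

A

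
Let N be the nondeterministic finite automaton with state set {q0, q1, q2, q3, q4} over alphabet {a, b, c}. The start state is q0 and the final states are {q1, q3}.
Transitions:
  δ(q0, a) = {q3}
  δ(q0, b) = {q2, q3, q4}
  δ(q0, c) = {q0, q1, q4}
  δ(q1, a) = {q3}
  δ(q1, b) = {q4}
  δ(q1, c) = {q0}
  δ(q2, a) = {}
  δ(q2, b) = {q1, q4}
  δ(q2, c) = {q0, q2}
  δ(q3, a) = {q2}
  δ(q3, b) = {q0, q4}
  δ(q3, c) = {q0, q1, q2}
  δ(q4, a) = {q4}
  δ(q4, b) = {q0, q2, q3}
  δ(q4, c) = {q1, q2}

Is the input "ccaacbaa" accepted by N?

rejected

Start: {q0}
read c: {q0, q1, q4}
read c: {q0, q1, q2, q4}
read a: {q3, q4}
read a: {q2, q4}
read c: {q0, q1, q2}
read b: {q1, q2, q3, q4}
read a: {q2, q3, q4}
read a: {q2, q4}
Reachable ∩ accepting = {} — empty.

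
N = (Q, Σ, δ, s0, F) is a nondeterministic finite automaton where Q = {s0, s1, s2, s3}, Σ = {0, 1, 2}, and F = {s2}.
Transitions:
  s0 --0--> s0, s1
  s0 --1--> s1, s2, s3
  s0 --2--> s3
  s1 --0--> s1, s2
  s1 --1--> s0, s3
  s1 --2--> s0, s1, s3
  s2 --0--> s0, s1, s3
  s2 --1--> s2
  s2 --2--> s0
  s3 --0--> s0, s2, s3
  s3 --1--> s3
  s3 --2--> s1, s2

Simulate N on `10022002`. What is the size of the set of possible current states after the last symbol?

4

Start: {s0}
read 1: {s1, s2, s3}
read 0: {s0, s1, s2, s3}
read 0: {s0, s1, s2, s3}
read 2: {s0, s1, s2, s3}
read 2: {s0, s1, s2, s3}
read 0: {s0, s1, s2, s3}
read 0: {s0, s1, s2, s3}
read 2: {s0, s1, s2, s3}
Final reachable set {s0, s1, s2, s3} has 4 states.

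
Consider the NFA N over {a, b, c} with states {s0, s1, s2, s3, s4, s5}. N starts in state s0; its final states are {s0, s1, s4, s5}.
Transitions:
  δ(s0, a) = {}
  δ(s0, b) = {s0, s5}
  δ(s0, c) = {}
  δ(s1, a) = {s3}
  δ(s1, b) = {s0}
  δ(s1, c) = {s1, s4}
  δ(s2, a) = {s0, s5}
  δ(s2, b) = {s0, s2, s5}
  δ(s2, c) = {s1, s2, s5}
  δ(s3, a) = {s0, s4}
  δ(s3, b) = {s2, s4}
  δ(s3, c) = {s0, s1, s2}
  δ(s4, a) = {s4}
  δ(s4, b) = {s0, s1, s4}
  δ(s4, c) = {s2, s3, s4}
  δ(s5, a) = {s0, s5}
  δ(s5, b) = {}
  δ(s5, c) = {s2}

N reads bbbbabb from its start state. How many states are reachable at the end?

Start: {s0}
read b: {s0, s5}
read b: {s0, s5}
read b: {s0, s5}
read b: {s0, s5}
read a: {s0, s5}
read b: {s0, s5}
read b: {s0, s5}
Final reachable set {s0, s5} has 2 states.

2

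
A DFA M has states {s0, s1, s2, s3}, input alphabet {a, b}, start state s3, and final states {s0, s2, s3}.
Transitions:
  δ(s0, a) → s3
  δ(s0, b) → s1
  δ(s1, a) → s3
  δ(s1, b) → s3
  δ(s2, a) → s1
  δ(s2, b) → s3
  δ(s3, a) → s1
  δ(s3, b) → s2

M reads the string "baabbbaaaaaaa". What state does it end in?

s3 --b--> s2
s2 --a--> s1
s1 --a--> s3
s3 --b--> s2
s2 --b--> s3
s3 --b--> s2
s2 --a--> s1
s1 --a--> s3
s3 --a--> s1
s1 --a--> s3
s3 --a--> s1
s1 --a--> s3
s3 --a--> s1

s1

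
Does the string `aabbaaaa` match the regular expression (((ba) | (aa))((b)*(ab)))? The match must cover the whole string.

no

No split of aabbaaaa into u·v has ((ba)|(aa)) matching u and ((b)*(ab)) matching v.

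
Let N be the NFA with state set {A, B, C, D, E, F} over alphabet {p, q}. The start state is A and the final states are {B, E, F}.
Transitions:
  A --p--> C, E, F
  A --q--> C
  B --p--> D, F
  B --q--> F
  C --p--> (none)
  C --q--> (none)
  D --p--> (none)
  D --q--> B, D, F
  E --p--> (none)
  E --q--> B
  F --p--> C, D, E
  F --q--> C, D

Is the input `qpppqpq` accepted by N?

Start: {A}
read q: {C}
read p: {}
The reachable set is empty and stays empty for the remaining 5 symbols.
Reachable ∩ accepting = {} — empty.

rejected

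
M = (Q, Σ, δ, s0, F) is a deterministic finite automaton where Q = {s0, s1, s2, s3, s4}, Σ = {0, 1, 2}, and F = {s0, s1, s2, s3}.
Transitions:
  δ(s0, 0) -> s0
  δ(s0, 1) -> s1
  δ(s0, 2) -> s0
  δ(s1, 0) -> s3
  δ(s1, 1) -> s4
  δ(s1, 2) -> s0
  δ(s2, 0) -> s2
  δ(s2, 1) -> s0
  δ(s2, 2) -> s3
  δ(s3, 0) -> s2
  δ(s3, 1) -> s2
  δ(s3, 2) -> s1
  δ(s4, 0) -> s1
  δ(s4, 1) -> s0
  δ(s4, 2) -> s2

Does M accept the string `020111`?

s0 --0--> s0
s0 --2--> s0
s0 --0--> s0
s0 --1--> s1
s1 --1--> s4
s4 --1--> s0
End in state s0, which is an accepting state.

accepted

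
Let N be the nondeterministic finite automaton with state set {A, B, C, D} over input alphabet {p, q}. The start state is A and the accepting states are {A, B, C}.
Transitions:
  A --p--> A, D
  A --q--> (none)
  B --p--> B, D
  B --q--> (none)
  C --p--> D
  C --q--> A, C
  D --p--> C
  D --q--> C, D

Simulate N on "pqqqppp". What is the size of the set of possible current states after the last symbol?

3

Start: {A}
read p: {A, D}
read q: {C, D}
read q: {A, C, D}
read q: {A, C, D}
read p: {A, C, D}
read p: {A, C, D}
read p: {A, C, D}
Final reachable set {A, C, D} has 3 states.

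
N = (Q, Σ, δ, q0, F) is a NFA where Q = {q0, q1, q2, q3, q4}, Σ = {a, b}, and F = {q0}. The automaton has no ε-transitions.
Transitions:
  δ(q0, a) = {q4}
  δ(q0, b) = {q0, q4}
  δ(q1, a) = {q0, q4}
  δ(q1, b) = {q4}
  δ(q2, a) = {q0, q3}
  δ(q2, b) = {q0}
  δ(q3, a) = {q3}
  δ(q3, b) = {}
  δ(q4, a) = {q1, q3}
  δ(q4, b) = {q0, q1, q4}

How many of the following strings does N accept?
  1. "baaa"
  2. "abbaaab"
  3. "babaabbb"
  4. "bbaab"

"baaa": accepted
"abbaaab": accepted
"babaabbb": accepted
"bbaab": accepted

4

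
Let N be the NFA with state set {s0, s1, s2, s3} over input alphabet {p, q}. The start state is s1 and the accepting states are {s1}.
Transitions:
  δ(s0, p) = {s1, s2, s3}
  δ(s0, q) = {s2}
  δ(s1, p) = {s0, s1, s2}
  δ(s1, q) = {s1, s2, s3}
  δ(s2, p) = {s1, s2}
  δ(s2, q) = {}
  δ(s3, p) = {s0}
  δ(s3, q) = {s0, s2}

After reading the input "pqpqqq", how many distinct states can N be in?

Start: {s1}
read p: {s0, s1, s2}
read q: {s1, s2, s3}
read p: {s0, s1, s2}
read q: {s1, s2, s3}
read q: {s0, s1, s2, s3}
read q: {s0, s1, s2, s3}
Final reachable set {s0, s1, s2, s3} has 4 states.

4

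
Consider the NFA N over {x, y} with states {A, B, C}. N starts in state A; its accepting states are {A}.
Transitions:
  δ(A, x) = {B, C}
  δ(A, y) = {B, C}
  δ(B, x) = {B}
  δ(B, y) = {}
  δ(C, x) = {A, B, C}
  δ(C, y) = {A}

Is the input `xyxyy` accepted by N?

rejected

Start: {A}
read x: {B, C}
read y: {A}
read x: {B, C}
read y: {A}
read y: {B, C}
Reachable ∩ accepting = {} — empty.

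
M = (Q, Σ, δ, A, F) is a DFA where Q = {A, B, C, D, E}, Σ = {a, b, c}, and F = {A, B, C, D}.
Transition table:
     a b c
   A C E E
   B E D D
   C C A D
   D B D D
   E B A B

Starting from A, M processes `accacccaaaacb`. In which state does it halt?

A --a--> C
C --c--> D
D --c--> D
D --a--> B
B --c--> D
D --c--> D
D --c--> D
D --a--> B
B --a--> E
E --a--> B
B --a--> E
E --c--> B
B --b--> D

D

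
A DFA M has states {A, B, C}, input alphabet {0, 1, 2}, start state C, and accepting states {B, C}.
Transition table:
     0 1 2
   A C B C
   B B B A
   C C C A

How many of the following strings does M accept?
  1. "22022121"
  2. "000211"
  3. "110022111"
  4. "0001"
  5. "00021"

5

"22022121": accepted
"000211": accepted
"110022111": accepted
"0001": accepted
"00021": accepted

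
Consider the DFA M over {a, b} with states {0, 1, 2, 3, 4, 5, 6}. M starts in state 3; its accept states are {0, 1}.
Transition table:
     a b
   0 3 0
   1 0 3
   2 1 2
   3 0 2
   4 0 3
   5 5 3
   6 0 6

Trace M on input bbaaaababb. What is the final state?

3 --b--> 2
2 --b--> 2
2 --a--> 1
1 --a--> 0
0 --a--> 3
3 --a--> 0
0 --b--> 0
0 --a--> 3
3 --b--> 2
2 --b--> 2

2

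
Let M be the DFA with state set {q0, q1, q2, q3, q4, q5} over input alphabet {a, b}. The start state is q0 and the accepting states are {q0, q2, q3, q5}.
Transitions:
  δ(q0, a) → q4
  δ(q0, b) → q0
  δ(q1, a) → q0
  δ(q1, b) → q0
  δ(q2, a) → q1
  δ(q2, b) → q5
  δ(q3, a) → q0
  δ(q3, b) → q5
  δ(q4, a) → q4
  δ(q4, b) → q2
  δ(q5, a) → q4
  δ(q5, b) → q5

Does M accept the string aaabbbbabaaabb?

q0 --a--> q4
q4 --a--> q4
q4 --a--> q4
q4 --b--> q2
q2 --b--> q5
q5 --b--> q5
q5 --b--> q5
q5 --a--> q4
q4 --b--> q2
q2 --a--> q1
q1 --a--> q0
q0 --a--> q4
q4 --b--> q2
q2 --b--> q5
End in state q5, which is an accepting state.

accepted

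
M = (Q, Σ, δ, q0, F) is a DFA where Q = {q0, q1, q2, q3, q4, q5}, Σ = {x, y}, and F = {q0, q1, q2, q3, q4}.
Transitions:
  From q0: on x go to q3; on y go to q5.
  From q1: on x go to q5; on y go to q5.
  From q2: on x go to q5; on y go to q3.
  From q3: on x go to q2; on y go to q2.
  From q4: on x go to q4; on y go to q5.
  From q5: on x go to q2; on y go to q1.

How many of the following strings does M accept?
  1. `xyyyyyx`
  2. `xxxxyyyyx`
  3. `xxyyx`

`xyyyyyx`: rejected
`xxxxyyyyx`: rejected
`xxyyx`: rejected

0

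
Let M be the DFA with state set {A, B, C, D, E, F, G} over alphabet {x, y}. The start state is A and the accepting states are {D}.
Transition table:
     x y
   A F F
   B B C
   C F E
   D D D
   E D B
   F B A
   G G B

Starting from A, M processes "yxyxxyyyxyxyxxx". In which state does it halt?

B

A --y--> F
F --x--> B
B --y--> C
C --x--> F
F --x--> B
B --y--> C
C --y--> E
E --y--> B
B --x--> B
B --y--> C
C --x--> F
F --y--> A
A --x--> F
F --x--> B
B --x--> B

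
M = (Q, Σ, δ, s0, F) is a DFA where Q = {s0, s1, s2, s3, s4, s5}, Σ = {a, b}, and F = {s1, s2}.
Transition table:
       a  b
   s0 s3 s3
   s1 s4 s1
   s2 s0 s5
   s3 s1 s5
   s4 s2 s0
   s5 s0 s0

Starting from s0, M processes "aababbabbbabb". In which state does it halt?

s3

s0 --a--> s3
s3 --a--> s1
s1 --b--> s1
s1 --a--> s4
s4 --b--> s0
s0 --b--> s3
s3 --a--> s1
s1 --b--> s1
s1 --b--> s1
s1 --b--> s1
s1 --a--> s4
s4 --b--> s0
s0 --b--> s3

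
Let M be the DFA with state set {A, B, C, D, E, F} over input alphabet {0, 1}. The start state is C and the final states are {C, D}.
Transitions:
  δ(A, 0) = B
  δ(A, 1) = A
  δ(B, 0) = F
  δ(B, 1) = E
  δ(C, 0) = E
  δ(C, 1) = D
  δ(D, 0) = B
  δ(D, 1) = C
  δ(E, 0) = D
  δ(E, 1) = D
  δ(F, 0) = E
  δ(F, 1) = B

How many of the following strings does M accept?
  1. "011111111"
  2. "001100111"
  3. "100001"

"011111111": accepted
"001100111": accepted
"100001": accepted

3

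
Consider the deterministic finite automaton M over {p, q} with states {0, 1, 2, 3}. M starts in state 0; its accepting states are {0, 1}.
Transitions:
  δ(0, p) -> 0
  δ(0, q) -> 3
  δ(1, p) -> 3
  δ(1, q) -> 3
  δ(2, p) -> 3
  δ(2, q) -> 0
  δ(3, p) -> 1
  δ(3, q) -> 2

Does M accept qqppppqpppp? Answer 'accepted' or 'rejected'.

0 --q--> 3
3 --q--> 2
2 --p--> 3
3 --p--> 1
1 --p--> 3
3 --p--> 1
1 --q--> 3
3 --p--> 1
1 --p--> 3
3 --p--> 1
1 --p--> 3
End in state 3, which is not an accepting state.

rejected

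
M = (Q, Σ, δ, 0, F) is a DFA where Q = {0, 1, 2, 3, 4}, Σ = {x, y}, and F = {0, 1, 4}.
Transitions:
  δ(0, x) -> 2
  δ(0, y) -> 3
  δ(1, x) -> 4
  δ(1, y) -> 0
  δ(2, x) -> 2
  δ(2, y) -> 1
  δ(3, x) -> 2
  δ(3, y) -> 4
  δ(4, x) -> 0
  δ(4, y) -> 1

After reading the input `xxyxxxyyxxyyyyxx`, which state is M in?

2

0 --x--> 2
2 --x--> 2
2 --y--> 1
1 --x--> 4
4 --x--> 0
0 --x--> 2
2 --y--> 1
1 --y--> 0
0 --x--> 2
2 --x--> 2
2 --y--> 1
1 --y--> 0
0 --y--> 3
3 --y--> 4
4 --x--> 0
0 --x--> 2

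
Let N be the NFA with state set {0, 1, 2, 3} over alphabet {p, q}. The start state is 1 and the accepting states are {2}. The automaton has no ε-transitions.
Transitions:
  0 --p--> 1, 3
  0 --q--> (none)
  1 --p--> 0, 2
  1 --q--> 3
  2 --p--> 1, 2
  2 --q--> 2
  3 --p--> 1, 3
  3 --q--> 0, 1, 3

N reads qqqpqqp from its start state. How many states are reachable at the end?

4

Start: {1}
read q: {3}
read q: {0, 1, 3}
read q: {0, 1, 3}
read p: {0, 1, 2, 3}
read q: {0, 1, 2, 3}
read q: {0, 1, 2, 3}
read p: {0, 1, 2, 3}
Final reachable set {0, 1, 2, 3} has 4 states.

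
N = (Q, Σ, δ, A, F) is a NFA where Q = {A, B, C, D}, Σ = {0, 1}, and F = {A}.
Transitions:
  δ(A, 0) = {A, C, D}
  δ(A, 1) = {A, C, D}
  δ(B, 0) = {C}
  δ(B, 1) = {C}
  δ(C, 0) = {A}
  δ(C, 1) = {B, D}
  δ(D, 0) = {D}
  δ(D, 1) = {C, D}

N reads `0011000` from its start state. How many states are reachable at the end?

Start: {A}
read 0: {A, C, D}
read 0: {A, C, D}
read 1: {A, B, C, D}
read 1: {A, B, C, D}
read 0: {A, C, D}
read 0: {A, C, D}
read 0: {A, C, D}
Final reachable set {A, C, D} has 3 states.

3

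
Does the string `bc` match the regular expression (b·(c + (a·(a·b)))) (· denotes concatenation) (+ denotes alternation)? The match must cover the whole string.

Split as b·c: b matches b and (c+(a·(a·b))) matches c.

yes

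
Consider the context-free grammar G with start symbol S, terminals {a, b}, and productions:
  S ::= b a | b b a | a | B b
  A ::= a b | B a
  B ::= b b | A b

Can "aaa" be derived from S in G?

no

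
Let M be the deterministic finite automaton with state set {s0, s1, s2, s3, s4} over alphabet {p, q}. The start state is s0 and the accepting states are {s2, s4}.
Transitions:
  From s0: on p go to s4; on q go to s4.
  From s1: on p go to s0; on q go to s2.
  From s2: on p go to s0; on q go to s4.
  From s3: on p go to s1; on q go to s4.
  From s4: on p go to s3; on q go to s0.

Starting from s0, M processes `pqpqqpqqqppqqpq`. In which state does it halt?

s4

s0 --p--> s4
s4 --q--> s0
s0 --p--> s4
s4 --q--> s0
s0 --q--> s4
s4 --p--> s3
s3 --q--> s4
s4 --q--> s0
s0 --q--> s4
s4 --p--> s3
s3 --p--> s1
s1 --q--> s2
s2 --q--> s4
s4 --p--> s3
s3 --q--> s4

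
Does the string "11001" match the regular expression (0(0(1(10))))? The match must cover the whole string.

No split of 11001 into u·v has 0 matching u and (0(1(10))) matching v.

no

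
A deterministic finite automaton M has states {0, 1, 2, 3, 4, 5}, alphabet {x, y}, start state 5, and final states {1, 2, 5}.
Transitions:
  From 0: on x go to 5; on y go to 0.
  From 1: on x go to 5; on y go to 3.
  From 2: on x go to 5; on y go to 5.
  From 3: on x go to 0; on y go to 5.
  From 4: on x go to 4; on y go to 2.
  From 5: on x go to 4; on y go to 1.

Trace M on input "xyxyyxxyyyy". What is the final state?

1

5 --x--> 4
4 --y--> 2
2 --x--> 5
5 --y--> 1
1 --y--> 3
3 --x--> 0
0 --x--> 5
5 --y--> 1
1 --y--> 3
3 --y--> 5
5 --y--> 1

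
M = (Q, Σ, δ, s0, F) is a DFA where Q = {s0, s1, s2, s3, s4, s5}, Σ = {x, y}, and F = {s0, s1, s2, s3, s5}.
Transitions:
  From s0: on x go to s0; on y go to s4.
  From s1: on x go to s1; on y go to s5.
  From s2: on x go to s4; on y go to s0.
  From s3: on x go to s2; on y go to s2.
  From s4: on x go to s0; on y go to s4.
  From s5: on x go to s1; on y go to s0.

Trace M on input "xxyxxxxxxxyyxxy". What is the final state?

s4

s0 --x--> s0
s0 --x--> s0
s0 --y--> s4
s4 --x--> s0
s0 --x--> s0
s0 --x--> s0
s0 --x--> s0
s0 --x--> s0
s0 --x--> s0
s0 --x--> s0
s0 --y--> s4
s4 --y--> s4
s4 --x--> s0
s0 --x--> s0
s0 --y--> s4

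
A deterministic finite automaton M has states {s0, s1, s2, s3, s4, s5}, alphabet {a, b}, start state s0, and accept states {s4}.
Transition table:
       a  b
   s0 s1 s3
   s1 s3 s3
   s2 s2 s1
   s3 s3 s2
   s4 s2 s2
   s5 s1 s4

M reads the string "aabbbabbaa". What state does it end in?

s0 --a--> s1
s1 --a--> s3
s3 --b--> s2
s2 --b--> s1
s1 --b--> s3
s3 --a--> s3
s3 --b--> s2
s2 --b--> s1
s1 --a--> s3
s3 --a--> s3

s3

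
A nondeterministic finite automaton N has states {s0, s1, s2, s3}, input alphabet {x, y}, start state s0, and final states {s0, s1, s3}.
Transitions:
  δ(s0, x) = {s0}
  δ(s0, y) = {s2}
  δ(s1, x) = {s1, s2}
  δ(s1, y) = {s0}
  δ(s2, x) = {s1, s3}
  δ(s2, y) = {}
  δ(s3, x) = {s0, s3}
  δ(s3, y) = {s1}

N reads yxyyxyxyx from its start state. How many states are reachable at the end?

Start: {s0}
read y: {s2}
read x: {s1, s3}
read y: {s0, s1}
read y: {s0, s2}
read x: {s0, s1, s3}
read y: {s0, s1, s2}
read x: {s0, s1, s2, s3}
read y: {s0, s1, s2}
read x: {s0, s1, s2, s3}
Final reachable set {s0, s1, s2, s3} has 4 states.

4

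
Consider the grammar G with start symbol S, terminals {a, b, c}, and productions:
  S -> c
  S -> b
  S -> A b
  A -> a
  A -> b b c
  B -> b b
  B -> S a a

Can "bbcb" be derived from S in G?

yes

S ⇒ Ab ⇒ bbcb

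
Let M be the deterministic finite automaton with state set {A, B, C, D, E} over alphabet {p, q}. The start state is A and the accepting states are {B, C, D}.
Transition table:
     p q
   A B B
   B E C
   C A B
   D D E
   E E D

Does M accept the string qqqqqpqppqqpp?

A --q--> B
B --q--> C
C --q--> B
B --q--> C
C --q--> B
B --p--> E
E --q--> D
D --p--> D
D --p--> D
D --q--> E
E --q--> D
D --p--> D
D --p--> D
End in state D, which is an accepting state.

accepted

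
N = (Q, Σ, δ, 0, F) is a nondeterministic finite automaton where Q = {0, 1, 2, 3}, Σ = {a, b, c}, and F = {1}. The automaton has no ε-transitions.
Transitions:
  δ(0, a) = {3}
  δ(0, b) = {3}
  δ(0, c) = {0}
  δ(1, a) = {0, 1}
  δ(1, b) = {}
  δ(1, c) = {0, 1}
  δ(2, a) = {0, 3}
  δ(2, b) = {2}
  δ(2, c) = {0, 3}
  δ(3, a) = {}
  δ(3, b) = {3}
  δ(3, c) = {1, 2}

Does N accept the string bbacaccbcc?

Start: {0}
read b: {3}
read b: {3}
read a: {}
The reachable set is empty and stays empty for the remaining 7 symbols.
Reachable ∩ accepting = {} — empty.

rejected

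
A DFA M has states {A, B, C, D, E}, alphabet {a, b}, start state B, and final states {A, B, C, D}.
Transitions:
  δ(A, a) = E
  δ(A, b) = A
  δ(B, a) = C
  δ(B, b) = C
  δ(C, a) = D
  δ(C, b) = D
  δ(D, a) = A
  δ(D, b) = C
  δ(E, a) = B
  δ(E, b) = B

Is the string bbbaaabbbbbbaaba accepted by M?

rejected

B --b--> C
C --b--> D
D --b--> C
C --a--> D
D --a--> A
A --a--> E
E --b--> B
B --b--> C
C --b--> D
D --b--> C
C --b--> D
D --b--> C
C --a--> D
D --a--> A
A --b--> A
A --a--> E
End in state E, which is not an accepting state.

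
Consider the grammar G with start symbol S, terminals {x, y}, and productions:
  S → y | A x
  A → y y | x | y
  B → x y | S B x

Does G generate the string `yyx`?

S ⇒ Ax ⇒ yyx

yes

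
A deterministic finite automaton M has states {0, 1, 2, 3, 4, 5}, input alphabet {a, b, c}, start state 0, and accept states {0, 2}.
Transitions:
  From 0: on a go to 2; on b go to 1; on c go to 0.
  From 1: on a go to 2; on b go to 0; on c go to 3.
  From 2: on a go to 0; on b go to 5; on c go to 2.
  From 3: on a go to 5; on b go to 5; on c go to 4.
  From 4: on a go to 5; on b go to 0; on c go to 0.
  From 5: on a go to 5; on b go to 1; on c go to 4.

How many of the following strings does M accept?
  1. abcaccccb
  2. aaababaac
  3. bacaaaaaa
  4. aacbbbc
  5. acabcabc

2

abcaccccb: rejected
aaababaac: accepted
bacaaaaaa: accepted
aacbbbc: rejected
acabcabc: rejected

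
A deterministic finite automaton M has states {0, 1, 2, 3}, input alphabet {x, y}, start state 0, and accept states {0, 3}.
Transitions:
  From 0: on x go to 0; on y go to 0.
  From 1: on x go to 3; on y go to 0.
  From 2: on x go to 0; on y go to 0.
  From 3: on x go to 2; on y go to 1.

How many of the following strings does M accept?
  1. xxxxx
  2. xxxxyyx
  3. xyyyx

3

xxxxx: accepted
xxxxyyx: accepted
xyyyx: accepted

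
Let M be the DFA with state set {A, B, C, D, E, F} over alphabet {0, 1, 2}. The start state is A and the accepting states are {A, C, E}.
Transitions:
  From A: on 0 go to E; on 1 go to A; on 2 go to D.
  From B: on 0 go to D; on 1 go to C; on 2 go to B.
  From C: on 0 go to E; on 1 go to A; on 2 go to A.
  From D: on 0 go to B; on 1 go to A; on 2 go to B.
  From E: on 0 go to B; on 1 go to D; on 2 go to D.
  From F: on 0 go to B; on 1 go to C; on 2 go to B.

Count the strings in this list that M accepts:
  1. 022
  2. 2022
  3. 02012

022: rejected
2022: rejected
02012: accepted

1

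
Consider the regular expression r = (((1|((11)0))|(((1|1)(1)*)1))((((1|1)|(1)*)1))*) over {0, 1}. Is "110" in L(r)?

Split as 110·ε: ((1|((11)0))|(((1|1)(1)*)1)) matches 110 and ((((1|1)|(1)*)1))* matches ε.

yes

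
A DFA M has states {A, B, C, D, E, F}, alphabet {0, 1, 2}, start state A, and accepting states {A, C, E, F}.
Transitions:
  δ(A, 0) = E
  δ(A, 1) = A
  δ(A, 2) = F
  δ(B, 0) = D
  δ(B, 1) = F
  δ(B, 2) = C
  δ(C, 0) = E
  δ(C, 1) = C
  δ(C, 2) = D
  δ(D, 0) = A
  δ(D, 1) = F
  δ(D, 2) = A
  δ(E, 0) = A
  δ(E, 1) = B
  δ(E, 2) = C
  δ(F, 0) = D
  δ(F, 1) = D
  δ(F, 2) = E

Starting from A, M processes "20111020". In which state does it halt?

A --2--> F
F --0--> D
D --1--> F
F --1--> D
D --1--> F
F --0--> D
D --2--> A
A --0--> E

E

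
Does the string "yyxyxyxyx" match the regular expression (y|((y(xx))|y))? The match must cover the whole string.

no

Neither y nor ((y(xx))|y) matches yyxyxyxyx.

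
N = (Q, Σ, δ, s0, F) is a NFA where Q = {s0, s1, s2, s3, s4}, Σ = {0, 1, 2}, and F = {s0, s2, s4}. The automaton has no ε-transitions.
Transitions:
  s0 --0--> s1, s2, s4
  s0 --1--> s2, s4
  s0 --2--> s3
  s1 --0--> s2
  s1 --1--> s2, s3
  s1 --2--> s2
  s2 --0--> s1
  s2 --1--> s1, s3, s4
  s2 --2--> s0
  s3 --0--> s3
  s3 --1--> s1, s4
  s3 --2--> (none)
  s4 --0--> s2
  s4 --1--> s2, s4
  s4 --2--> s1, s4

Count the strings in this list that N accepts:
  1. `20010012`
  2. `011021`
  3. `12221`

3

`20010012`: accepted
`011021`: accepted
`12221`: accepted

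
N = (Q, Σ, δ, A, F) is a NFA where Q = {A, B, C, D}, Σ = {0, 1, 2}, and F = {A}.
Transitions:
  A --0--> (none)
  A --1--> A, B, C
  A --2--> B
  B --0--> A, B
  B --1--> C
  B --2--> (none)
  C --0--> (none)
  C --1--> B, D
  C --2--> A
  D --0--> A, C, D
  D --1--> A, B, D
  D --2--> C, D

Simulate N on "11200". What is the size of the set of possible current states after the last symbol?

4

Start: {A}
read 1: {A, B, C}
read 1: {A, B, C, D}
read 2: {A, B, C, D}
read 0: {A, B, C, D}
read 0: {A, B, C, D}
Final reachable set {A, B, C, D} has 4 states.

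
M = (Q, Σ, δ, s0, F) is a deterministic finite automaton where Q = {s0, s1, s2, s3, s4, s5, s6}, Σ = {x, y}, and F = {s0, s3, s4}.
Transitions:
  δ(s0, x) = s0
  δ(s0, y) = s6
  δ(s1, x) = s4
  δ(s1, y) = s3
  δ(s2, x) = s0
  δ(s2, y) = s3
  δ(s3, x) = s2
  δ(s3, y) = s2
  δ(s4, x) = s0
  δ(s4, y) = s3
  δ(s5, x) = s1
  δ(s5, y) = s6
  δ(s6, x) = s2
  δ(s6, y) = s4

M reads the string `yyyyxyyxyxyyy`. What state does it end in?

s3

s0 --y--> s6
s6 --y--> s4
s4 --y--> s3
s3 --y--> s2
s2 --x--> s0
s0 --y--> s6
s6 --y--> s4
s4 --x--> s0
s0 --y--> s6
s6 --x--> s2
s2 --y--> s3
s3 --y--> s2
s2 --y--> s3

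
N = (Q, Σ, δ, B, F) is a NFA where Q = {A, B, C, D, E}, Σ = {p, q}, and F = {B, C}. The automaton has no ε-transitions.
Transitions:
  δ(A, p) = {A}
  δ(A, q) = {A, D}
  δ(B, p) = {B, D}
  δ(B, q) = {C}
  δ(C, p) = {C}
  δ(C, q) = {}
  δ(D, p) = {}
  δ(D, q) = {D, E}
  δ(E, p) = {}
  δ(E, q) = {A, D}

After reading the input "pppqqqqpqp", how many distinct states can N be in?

1

Start: {B}
read p: {B, D}
read p: {B, D}
read p: {B, D}
read q: {C, D, E}
read q: {A, D, E}
read q: {A, D, E}
read q: {A, D, E}
read p: {A}
read q: {A, D}
read p: {A}
Final reachable set {A} has 1 state.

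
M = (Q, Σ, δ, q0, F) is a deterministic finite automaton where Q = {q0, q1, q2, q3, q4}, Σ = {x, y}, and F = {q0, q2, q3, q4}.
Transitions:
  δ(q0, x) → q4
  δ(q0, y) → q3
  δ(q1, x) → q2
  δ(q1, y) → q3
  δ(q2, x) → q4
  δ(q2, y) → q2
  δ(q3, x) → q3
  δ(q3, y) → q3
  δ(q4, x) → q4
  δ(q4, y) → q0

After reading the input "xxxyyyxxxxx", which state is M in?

q3

q0 --x--> q4
q4 --x--> q4
q4 --x--> q4
q4 --y--> q0
q0 --y--> q3
q3 --y--> q3
q3 --x--> q3
q3 --x--> q3
q3 --x--> q3
q3 --x--> q3
q3 --x--> q3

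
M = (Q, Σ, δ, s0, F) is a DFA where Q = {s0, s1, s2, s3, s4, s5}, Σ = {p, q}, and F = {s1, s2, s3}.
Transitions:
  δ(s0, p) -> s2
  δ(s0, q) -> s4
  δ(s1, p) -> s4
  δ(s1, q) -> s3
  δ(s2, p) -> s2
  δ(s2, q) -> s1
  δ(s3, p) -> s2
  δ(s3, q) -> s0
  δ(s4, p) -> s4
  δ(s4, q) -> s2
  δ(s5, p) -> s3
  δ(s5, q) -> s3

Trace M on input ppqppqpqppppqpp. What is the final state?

s2

s0 --p--> s2
s2 --p--> s2
s2 --q--> s1
s1 --p--> s4
s4 --p--> s4
s4 --q--> s2
s2 --p--> s2
s2 --q--> s1
s1 --p--> s4
s4 --p--> s4
s4 --p--> s4
s4 --p--> s4
s4 --q--> s2
s2 --p--> s2
s2 --p--> s2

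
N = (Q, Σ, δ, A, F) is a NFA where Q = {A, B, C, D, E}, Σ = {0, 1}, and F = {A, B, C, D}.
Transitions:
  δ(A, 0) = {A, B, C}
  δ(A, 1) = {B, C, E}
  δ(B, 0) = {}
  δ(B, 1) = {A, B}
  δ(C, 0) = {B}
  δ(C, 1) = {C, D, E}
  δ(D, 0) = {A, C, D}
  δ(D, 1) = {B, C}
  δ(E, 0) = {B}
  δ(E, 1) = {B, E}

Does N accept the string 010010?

accepted

Start: {A}
read 0: {A, B, C}
read 1: {A, B, C, D, E}
read 0: {A, B, C, D}
read 0: {A, B, C, D}
read 1: {A, B, C, D, E}
read 0: {A, B, C, D}
Reachable ∩ accepting = {A, B, C, D} — nonempty.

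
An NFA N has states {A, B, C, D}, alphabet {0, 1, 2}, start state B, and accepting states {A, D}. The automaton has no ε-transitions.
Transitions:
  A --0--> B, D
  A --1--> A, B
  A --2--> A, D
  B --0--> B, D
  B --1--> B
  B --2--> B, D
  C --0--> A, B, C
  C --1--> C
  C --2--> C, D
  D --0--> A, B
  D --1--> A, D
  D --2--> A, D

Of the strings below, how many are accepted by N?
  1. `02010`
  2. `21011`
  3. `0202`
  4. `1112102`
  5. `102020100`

5

`02010`: accepted
`21011`: accepted
`0202`: accepted
`1112102`: accepted
`102020100`: accepted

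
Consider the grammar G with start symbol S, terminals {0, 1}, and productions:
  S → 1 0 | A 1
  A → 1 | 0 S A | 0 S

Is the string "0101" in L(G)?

S ⇒ A1 ⇒ 0S1 ⇒ 0101

yes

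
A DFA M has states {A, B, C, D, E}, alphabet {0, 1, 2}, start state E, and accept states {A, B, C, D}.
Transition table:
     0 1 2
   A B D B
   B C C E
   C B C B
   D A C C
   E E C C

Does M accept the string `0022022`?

rejected

E --0--> E
E --0--> E
E --2--> C
C --2--> B
B --0--> C
C --2--> B
B --2--> E
End in state E, which is not an accepting state.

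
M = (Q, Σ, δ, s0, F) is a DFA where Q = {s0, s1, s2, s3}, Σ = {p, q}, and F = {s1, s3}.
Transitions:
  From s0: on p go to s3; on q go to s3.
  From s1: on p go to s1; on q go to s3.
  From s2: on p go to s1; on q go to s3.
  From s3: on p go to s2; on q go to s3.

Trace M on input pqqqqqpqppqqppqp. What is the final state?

s2

s0 --p--> s3
s3 --q--> s3
s3 --q--> s3
s3 --q--> s3
s3 --q--> s3
s3 --q--> s3
s3 --p--> s2
s2 --q--> s3
s3 --p--> s2
s2 --p--> s1
s1 --q--> s3
s3 --q--> s3
s3 --p--> s2
s2 --p--> s1
s1 --q--> s3
s3 --p--> s2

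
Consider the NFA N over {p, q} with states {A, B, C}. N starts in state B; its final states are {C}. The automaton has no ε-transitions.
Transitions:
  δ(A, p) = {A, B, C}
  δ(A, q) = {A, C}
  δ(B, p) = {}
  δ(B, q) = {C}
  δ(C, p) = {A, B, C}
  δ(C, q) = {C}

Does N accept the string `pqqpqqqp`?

rejected

Start: {B}
read p: {}
The reachable set is empty and stays empty for the remaining 7 symbols.
Reachable ∩ accepting = {} — empty.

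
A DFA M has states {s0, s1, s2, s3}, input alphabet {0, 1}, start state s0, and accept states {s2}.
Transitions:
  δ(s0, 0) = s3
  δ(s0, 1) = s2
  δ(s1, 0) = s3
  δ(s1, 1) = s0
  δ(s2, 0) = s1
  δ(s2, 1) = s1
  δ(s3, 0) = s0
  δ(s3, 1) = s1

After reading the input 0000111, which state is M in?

s0

s0 --0--> s3
s3 --0--> s0
s0 --0--> s3
s3 --0--> s0
s0 --1--> s2
s2 --1--> s1
s1 --1--> s0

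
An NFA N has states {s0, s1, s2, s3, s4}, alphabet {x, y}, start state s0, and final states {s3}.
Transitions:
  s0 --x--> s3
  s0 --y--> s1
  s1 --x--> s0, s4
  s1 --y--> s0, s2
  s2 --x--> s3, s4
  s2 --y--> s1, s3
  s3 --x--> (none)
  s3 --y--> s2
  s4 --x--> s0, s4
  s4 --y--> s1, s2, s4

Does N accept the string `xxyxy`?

Start: {s0}
read x: {s3}
read x: {}
The reachable set is empty and stays empty for the remaining 3 symbols.
Reachable ∩ accepting = {} — empty.

rejected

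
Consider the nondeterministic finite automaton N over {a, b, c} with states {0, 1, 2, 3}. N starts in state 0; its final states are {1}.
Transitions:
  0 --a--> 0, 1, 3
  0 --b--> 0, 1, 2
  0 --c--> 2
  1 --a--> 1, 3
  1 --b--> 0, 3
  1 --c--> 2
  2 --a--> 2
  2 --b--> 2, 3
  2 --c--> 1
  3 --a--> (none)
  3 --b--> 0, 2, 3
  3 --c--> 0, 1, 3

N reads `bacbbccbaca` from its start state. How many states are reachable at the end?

4

Start: {0}
read b: {0, 1, 2}
read a: {0, 1, 2, 3}
read c: {0, 1, 2, 3}
read b: {0, 1, 2, 3}
read b: {0, 1, 2, 3}
read c: {0, 1, 2, 3}
read c: {0, 1, 2, 3}
read b: {0, 1, 2, 3}
read a: {0, 1, 2, 3}
read c: {0, 1, 2, 3}
read a: {0, 1, 2, 3}
Final reachable set {0, 1, 2, 3} has 4 states.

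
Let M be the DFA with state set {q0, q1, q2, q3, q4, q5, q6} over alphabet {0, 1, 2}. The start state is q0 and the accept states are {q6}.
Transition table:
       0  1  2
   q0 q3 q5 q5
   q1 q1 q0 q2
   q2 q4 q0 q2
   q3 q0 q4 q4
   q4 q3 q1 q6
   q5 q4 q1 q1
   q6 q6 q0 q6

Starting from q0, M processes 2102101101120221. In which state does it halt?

q0

q0 --2--> q5
q5 --1--> q1
q1 --0--> q1
q1 --2--> q2
q2 --1--> q0
q0 --0--> q3
q3 --1--> q4
q4 --1--> q1
q1 --0--> q1
q1 --1--> q0
q0 --1--> q5
q5 --2--> q1
q1 --0--> q1
q1 --2--> q2
q2 --2--> q2
q2 --1--> q0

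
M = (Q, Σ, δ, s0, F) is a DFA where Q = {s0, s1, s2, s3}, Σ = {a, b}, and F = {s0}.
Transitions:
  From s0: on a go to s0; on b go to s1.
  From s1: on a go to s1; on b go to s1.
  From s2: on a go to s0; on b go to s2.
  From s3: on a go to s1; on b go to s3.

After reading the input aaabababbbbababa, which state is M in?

s1

s0 --a--> s0
s0 --a--> s0
s0 --a--> s0
s0 --b--> s1
s1 --a--> s1
s1 --b--> s1
s1 --a--> s1
s1 --b--> s1
s1 --b--> s1
s1 --b--> s1
s1 --b--> s1
s1 --a--> s1
s1 --b--> s1
s1 --a--> s1
s1 --b--> s1
s1 --a--> s1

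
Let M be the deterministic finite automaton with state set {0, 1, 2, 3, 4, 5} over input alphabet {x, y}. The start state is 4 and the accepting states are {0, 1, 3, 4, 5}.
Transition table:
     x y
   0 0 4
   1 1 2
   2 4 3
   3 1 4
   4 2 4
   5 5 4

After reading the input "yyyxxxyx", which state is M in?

1

4 --y--> 4
4 --y--> 4
4 --y--> 4
4 --x--> 2
2 --x--> 4
4 --x--> 2
2 --y--> 3
3 --x--> 1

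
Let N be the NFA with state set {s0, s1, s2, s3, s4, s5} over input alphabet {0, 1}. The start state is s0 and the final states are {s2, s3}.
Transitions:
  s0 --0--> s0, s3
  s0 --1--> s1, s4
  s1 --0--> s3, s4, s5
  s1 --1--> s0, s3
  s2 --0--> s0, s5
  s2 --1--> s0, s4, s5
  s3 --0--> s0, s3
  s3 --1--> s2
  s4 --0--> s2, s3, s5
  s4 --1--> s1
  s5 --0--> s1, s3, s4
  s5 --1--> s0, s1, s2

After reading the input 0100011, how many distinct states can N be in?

Start: {s0}
read 0: {s0, s3}
read 1: {s1, s2, s4}
read 0: {s0, s2, s3, s4, s5}
read 0: {s0, s1, s2, s3, s4, s5}
read 0: {s0, s1, s2, s3, s4, s5}
read 1: {s0, s1, s2, s3, s4, s5}
read 1: {s0, s1, s2, s3, s4, s5}
Final reachable set {s0, s1, s2, s3, s4, s5} has 6 states.

6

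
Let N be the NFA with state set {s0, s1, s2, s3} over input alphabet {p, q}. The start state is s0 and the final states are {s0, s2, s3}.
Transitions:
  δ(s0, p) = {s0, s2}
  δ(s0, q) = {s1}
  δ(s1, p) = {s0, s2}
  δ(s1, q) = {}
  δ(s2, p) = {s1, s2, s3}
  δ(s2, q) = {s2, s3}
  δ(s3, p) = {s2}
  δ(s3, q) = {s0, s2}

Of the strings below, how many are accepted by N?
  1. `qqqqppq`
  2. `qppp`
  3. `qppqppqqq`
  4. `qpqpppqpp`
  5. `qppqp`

4

`qqqqppq`: rejected
`qppp`: accepted
`qppqppqqq`: accepted
`qpqpppqpp`: accepted
`qppqp`: accepted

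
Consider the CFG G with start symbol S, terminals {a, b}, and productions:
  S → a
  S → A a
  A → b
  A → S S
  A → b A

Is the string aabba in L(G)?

no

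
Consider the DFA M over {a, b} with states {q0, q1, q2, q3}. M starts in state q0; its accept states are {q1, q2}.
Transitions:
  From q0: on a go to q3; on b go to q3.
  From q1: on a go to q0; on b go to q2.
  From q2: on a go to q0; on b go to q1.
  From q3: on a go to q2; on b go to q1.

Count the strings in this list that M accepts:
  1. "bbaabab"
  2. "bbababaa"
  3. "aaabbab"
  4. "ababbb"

"bbaabab": rejected
"bbababaa": rejected
"aaabbab": rejected
"ababbb": accepted

1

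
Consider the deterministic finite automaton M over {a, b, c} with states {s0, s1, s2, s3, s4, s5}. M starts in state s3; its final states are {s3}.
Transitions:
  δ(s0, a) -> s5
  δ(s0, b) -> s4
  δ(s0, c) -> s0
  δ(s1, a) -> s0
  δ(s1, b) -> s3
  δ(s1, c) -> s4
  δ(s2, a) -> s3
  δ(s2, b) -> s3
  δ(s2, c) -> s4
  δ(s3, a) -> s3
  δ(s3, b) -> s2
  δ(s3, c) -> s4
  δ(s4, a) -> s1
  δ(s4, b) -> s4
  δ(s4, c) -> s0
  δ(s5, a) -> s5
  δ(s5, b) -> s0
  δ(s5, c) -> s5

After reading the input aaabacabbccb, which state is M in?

s3 --a--> s3
s3 --a--> s3
s3 --a--> s3
s3 --b--> s2
s2 --a--> s3
s3 --c--> s4
s4 --a--> s1
s1 --b--> s3
s3 --b--> s2
s2 --c--> s4
s4 --c--> s0
s0 --b--> s4

s4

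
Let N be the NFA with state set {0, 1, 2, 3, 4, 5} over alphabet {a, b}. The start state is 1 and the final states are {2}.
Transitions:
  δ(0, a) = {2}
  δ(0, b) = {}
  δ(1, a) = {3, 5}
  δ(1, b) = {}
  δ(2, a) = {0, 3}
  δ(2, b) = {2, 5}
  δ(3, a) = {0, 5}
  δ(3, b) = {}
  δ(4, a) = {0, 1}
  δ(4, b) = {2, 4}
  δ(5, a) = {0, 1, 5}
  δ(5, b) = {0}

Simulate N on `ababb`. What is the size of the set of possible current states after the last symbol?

Start: {1}
read a: {3, 5}
read b: {0}
read a: {2}
read b: {2, 5}
read b: {0, 2, 5}
Final reachable set {0, 2, 5} has 3 states.

3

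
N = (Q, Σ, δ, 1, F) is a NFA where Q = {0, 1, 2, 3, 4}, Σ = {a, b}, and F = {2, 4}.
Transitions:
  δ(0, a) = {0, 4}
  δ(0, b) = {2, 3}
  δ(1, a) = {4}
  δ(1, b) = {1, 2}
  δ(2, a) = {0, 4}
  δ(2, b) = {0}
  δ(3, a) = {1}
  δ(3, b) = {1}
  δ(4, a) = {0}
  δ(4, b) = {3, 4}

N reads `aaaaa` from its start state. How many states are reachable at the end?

Start: {1}
read a: {4}
read a: {0}
read a: {0, 4}
read a: {0, 4}
read a: {0, 4}
Final reachable set {0, 4} has 2 states.

2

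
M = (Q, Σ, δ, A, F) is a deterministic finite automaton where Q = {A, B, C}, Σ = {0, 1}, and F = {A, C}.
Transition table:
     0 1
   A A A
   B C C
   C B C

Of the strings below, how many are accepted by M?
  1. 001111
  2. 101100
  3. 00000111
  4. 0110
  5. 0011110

5

001111: accepted
101100: accepted
00000111: accepted
0110: accepted
0011110: accepted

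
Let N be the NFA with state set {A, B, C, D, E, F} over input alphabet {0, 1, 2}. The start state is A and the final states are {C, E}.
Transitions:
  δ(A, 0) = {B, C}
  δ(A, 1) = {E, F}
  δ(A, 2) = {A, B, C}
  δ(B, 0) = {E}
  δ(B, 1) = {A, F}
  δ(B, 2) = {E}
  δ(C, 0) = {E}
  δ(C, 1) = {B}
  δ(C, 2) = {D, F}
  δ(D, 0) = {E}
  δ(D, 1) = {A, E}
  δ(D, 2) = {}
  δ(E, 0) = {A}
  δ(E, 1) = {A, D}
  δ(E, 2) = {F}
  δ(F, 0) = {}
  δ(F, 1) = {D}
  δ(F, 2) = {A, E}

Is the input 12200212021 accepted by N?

Start: {A}
read 1: {E, F}
read 2: {A, E, F}
read 2: {A, B, C, E, F}
read 0: {A, B, C, E}
read 0: {A, B, C, E}
read 2: {A, B, C, D, E, F}
read 1: {A, B, D, E, F}
read 2: {A, B, C, E, F}
read 0: {A, B, C, E}
read 2: {A, B, C, D, E, F}
read 1: {A, B, D, E, F}
Reachable ∩ accepting = {E} — nonempty.

accepted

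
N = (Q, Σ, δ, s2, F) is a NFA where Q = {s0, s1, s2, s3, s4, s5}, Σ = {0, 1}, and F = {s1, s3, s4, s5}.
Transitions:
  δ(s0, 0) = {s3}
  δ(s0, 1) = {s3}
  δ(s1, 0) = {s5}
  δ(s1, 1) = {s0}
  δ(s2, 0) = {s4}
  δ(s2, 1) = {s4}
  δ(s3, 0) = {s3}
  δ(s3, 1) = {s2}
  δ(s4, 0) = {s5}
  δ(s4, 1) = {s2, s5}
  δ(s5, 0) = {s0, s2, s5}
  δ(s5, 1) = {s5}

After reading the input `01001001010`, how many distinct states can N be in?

5

Start: {s2}
read 0: {s4}
read 1: {s2, s5}
read 0: {s0, s2, s4, s5}
read 0: {s0, s2, s3, s4, s5}
read 1: {s2, s3, s4, s5}
read 0: {s0, s2, s3, s4, s5}
read 0: {s0, s2, s3, s4, s5}
read 1: {s2, s3, s4, s5}
read 0: {s0, s2, s3, s4, s5}
read 1: {s2, s3, s4, s5}
read 0: {s0, s2, s3, s4, s5}
Final reachable set {s0, s2, s3, s4, s5} has 5 states.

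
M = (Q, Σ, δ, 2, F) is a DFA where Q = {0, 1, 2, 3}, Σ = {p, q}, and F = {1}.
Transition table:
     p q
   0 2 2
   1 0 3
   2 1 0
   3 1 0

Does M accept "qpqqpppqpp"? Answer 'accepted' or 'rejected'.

accepted

2 --q--> 0
0 --p--> 2
2 --q--> 0
0 --q--> 2
2 --p--> 1
1 --p--> 0
0 --p--> 2
2 --q--> 0
0 --p--> 2
2 --p--> 1
End in state 1, which is an accepting state.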